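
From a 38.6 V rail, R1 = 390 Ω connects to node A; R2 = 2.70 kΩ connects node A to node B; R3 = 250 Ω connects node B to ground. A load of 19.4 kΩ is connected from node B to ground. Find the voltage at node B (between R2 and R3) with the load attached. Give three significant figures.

V ≈ 2.86 V

At node B, R3 is in parallel with the load: R3‖R_L = 246.8 Ω.
Below node A the resistance is R2 + (R3‖R_L) = 2947 Ω, so V_A = 38.6 × 2947/3337 = 34.09 V.
Then V_B = V_A × (R3‖R_L)/(R2 + R3‖R_L) = 34.09 × 246.8/2947 = 2.86 V.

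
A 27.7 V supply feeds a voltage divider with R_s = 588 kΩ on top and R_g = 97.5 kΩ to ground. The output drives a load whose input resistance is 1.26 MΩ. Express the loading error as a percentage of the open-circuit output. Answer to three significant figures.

6.22 %

The divider's output (Thévenin) resistance is R_s‖R_g = 83.63 kΩ.
Fractional drop under load = R_th/(R_th + R_L) = 83.63 / (83.63 + 1260) = 0.06224.
So the output falls by 6.22 %.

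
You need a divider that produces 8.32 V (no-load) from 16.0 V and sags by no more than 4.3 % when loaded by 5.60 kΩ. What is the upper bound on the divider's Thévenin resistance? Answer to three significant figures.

R_th ≤ 252 Ω

Loading drop = R_th/(R_th + R_L) ≤ 0.0430, so R_th ≤ R_L · ε/(1−ε) = 5.60 kΩ × 0.0430/0.9570 = 252 Ω.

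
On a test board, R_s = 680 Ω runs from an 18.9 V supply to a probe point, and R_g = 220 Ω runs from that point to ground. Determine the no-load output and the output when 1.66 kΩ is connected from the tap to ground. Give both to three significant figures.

Unloaded: 4.62 V; loaded: 4.20 V

Open-circuit: V = 18.9 × 220/(680 + 220) = 4.62 V.
With the load, R_g becomes R_g‖R_L = 194.3 Ω, so V = 18.9 × 194.3/874.3 = 4.20 V.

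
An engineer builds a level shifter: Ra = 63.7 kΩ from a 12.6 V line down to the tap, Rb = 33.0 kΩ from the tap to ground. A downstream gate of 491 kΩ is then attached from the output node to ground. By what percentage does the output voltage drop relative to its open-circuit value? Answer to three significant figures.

4.24 %

The divider's output (Thévenin) resistance is Ra‖Rb = 21.74 kΩ.
Fractional drop under load = R_th/(R_th + R_L) = 21.74 / (21.74 + 491) = 0.04240.
So the output falls by 4.24 %.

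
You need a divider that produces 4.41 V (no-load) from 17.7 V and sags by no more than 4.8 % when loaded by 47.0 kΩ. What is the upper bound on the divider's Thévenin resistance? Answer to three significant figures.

R_th ≤ 2.37 kΩ

Loading drop = R_th/(R_th + R_L) ≤ 0.0480, so R_th ≤ R_L · ε/(1−ε) = 47.0 kΩ × 0.0480/0.9520 = 2.37 kΩ.
(Any R1, R2 with R2/(R1+R2) = 0.249 and R1‖R2 ≤ 2.37 kΩ will meet the spec.)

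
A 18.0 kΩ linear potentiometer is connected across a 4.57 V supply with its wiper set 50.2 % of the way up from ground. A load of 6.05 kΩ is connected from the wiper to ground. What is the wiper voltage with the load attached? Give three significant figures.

The wiper splits the pot into (1−α)R = 8.964 kΩ above and αR = 9.036 kΩ below.
Lower section ‖ load = 3.624 kΩ.
V_wiper = 4.57 × 3.624/(8.964 + 3.624) = 1.32 V.

V ≈ 1.32 V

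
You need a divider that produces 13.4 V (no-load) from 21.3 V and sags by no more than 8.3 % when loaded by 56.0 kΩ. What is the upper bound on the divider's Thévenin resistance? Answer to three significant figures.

R_th ≤ 5.07 kΩ

Loading drop = R_th/(R_th + R_L) ≤ 0.0830, so R_th ≤ R_L · ε/(1−ε) = 56.0 kΩ × 0.0830/0.9170 = 5.07 kΩ.
(Any R1, R2 with R2/(R1+R2) = 0.629 and R1‖R2 ≤ 5.07 kΩ will meet the spec.)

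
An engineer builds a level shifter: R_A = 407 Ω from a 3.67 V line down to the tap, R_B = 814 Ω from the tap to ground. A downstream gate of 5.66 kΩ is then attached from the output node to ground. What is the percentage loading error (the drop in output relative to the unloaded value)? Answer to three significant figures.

The divider's output (Thévenin) resistance is R_A‖R_B = 271.3 Ω.
Fractional drop under load = R_th/(R_th + R_L) = 271.3 / (271.3 + 5660) = 0.04575.
So the output falls by 4.57 %.

4.57 %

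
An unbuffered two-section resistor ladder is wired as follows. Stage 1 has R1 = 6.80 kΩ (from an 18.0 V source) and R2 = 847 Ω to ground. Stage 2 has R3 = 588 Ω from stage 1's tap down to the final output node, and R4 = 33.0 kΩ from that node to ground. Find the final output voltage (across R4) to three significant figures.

Stage 2 presents R3+R4 = 33590 Ω as a load on stage 1's tap.
Stage 1's lower leg becomes R2‖(R3+R4) = 826.2 Ω, so V_mid = 18.0 × 826.2/7626 = 1.950 V.
Stage 2 is itself unloaded: V_out = V_mid × R4/(R3+R4) = 1.950 × 33000/33590 = 1.92 V.

V_out ≈ 1.92 V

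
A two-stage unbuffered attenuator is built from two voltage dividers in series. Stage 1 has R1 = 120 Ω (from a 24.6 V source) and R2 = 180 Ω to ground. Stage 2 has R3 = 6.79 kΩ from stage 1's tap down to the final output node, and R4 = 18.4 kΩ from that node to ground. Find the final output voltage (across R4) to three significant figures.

V_out ≈ 10.8 V

Stage 2 presents R3+R4 = 25190 Ω as a load on stage 1's tap.
Stage 1's lower leg becomes R2‖(R3+R4) = 178.7 Ω, so V_mid = 24.6 × 178.7/298.7 = 14.72 V.
Stage 2 is itself unloaded: V_out = V_mid × R4/(R3+R4) = 14.72 × 18400/25190 = 10.8 V.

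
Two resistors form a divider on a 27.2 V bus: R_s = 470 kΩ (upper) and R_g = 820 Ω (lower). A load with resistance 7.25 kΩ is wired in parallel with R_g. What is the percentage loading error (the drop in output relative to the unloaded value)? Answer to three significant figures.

The divider's output (Thévenin) resistance is R_s‖R_g = 818.6 Ω.
Fractional drop under load = R_th/(R_th + R_L) = 818.6 / (818.6 + 7250) = 0.1015.
So the output falls by 10.1 %.

10.1 %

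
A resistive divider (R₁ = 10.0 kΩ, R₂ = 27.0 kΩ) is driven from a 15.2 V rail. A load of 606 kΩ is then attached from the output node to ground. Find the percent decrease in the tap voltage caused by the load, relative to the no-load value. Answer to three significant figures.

The divider's output (Thévenin) resistance is R₁‖R₂ = 7.297 kΩ.
Fractional drop under load = R_th/(R_th + R_L) = 7.297 / (7.297 + 606) = 0.01190.
So the output falls by 1.19 %.

1.19 %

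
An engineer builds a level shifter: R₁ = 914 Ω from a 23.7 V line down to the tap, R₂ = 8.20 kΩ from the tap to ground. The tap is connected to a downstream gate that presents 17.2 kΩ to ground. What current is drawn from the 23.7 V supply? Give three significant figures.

R₂‖R_L = 5553 Ω, so the source sees R₁ + R₂‖R_L = 6467 Ω.
I = 23.7 V / 6467 Ω = 3.66 mA.

I ≈ 3.66 mA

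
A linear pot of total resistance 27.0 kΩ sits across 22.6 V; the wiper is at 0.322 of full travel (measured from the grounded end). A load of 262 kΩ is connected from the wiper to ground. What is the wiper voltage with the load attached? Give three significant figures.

V ≈ 7.12 V

The wiper splits the pot into (1−α)R = 18.31 kΩ above and αR = 8.694 kΩ below.
Lower section ‖ load = 8.415 kΩ.
V_wiper = 22.6 × 8.415/(18.31 + 8.415) = 7.12 V.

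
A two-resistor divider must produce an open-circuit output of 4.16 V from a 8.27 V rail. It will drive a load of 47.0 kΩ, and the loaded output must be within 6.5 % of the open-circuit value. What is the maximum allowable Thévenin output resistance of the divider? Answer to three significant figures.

Loading drop = R_th/(R_th + R_L) ≤ 0.0650, so R_th ≤ R_L · ε/(1−ε) = 47.0 kΩ × 0.0650/0.9350 = 3.27 kΩ.
(Any R1, R2 with R2/(R1+R2) = 0.503 and R1‖R2 ≤ 3.27 kΩ will meet the spec.)

R_th ≤ 3.27 kΩ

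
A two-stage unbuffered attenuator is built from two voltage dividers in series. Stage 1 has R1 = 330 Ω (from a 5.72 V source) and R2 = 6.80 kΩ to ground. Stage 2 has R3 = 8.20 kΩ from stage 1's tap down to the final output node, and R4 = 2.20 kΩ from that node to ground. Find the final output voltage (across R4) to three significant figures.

Stage 2 presents R3+R4 = 10400 Ω as a load on stage 1's tap.
Stage 1's lower leg becomes R2‖(R3+R4) = 4112 Ω, so V_mid = 5.72 × 4112/4442 = 5.295 V.
Stage 2 is itself unloaded: V_out = V_mid × R4/(R3+R4) = 5.295 × 2200/10400 = 1.12 V.

V_out ≈ 1.12 V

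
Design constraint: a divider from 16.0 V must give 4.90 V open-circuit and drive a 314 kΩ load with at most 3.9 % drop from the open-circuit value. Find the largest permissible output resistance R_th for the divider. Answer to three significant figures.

R_th ≤ 12.7 kΩ

Loading drop = R_th/(R_th + R_L) ≤ 0.0390, so R_th ≤ R_L · ε/(1−ε) = 314 kΩ × 0.0390/0.9610 = 12.7 kΩ.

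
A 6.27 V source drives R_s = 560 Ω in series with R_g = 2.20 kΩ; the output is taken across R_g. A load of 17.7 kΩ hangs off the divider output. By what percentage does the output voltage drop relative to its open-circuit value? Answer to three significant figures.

The divider's output (Thévenin) resistance is R_s‖R_g = 446.4 Ω.
Fractional drop under load = R_th/(R_th + R_L) = 446.4 / (446.4 + 17700) = 0.02460.
So the output falls by 2.46 %.

2.46 %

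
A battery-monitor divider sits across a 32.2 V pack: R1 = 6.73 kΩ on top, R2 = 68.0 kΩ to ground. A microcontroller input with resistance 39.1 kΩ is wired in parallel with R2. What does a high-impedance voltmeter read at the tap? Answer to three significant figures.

V_out ≈ 25.3 V

The load sits in parallel with R2: R2‖R_L = (68.0 × 39.1) / (68.0 + 39.1) = 24.83 kΩ.
V_out = 32.2 × 24.83 / (6.73 + 24.83) = 32.2 × 24.83/31.56 = 25.3 V.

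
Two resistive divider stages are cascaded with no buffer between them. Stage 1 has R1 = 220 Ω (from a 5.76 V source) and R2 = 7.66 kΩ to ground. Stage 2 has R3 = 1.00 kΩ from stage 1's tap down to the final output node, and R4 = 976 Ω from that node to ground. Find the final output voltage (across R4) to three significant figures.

Stage 2 presents R3+R4 = 1976 Ω as a load on stage 1's tap.
Stage 1's lower leg becomes R2‖(R3+R4) = 1571 Ω, so V_mid = 5.76 × 1571/1791 = 5.052 V.
Stage 2 is itself unloaded: V_out = V_mid × R4/(R3+R4) = 5.052 × 976/1976 = 2.50 V.

V_out ≈ 2.50 V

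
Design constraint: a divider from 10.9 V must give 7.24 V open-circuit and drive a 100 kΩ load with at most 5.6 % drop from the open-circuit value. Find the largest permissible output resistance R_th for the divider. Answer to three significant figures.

Loading drop = R_th/(R_th + R_L) ≤ 0.0560, so R_th ≤ R_L · ε/(1−ε) = 100 kΩ × 0.0560/0.9440 = 5.93 kΩ.
(Any R1, R2 with R2/(R1+R2) = 0.664 and R1‖R2 ≤ 5.93 kΩ will meet the spec.)

R_th ≤ 5.93 kΩ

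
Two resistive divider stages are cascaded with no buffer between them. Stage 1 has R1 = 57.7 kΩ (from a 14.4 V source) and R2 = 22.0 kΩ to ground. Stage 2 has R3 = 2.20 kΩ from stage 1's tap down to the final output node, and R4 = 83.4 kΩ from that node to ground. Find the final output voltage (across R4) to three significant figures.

Stage 2 presents R3+R4 = 85.60 kΩ as a load on stage 1's tap.
Stage 1's lower leg becomes R2‖(R3+R4) = 17.50 kΩ, so V_mid = 14.4 × 17.50/75.20 = 3.351 V.
Stage 2 is itself unloaded: V_out = V_mid × R4/(R3+R4) = 3.351 × 83.4/85.60 = 3.27 V.

V_out ≈ 3.27 V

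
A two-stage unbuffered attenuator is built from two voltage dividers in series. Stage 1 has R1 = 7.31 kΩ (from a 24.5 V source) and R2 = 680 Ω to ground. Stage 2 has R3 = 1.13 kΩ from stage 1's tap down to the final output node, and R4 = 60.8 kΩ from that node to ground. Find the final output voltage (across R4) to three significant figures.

V_out ≈ 2.03 V

Stage 2 presents R3+R4 = 61930 Ω as a load on stage 1's tap.
Stage 1's lower leg becomes R2‖(R3+R4) = 672.6 Ω, so V_mid = 24.5 × 672.6/7983 = 2.064 V.
Stage 2 is itself unloaded: V_out = V_mid × R4/(R3+R4) = 2.064 × 60800/61930 = 2.03 V.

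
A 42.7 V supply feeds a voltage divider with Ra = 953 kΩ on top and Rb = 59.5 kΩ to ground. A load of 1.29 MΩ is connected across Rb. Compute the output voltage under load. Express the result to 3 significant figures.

V_out ≈ 2.40 V

The load sits in parallel with Rb: Rb‖R_L = (59.5 × 1290) / (59.5 + 1290) = 56.88 kΩ.
V_out = 42.7 × 56.88 / (953 + 56.88) = 42.7 × 56.88/1010 = 2.40 V.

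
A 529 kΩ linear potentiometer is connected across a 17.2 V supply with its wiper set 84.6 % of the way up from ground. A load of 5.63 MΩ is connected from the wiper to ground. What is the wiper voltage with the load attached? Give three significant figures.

V ≈ 14.4 V

The wiper splits the pot into (1−α)R = 81.47 kΩ above and αR = 447.5 kΩ below.
Lower section ‖ load = 414.6 kΩ.
V_wiper = 17.2 × 414.6/(81.47 + 414.6) = 14.4 V.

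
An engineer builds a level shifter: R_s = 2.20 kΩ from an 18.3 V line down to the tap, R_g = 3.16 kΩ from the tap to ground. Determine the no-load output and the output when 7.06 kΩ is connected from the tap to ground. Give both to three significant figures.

Open-circuit: V = 18.3 × 3.16/(2.20 + 3.16) = 10.8 V.
With the load, R_g becomes R_g‖R_L = 2.183 kΩ, so V = 18.3 × 2.183/4.383 = 9.11 V.

Unloaded: 10.8 V; loaded: 9.11 V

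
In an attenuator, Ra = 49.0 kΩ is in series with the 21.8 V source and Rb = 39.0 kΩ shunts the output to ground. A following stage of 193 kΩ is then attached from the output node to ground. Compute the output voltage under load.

V_out ≈ 8.68 V

The load sits in parallel with Rb: Rb‖R_L = (39.0 × 193) / (39.0 + 193) = 32.44 kΩ.
V_out = 21.8 × 32.44 / (49.0 + 32.44) = 21.8 × 32.44/81.44 = 8.68 V.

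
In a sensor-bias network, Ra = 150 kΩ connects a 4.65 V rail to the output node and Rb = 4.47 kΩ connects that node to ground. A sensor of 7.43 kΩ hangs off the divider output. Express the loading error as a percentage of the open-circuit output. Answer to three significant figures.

The divider's output (Thévenin) resistance is Ra‖Rb = 4.341 kΩ.
Fractional drop under load = R_th/(R_th + R_L) = 4.341 / (4.341 + 7.43) = 0.3688.
So the output falls by 36.9 %.

36.9 %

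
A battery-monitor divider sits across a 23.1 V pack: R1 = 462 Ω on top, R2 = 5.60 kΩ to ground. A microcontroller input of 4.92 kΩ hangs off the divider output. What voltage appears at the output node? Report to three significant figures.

V_out ≈ 19.6 V

The load sits in parallel with R2: R2‖R_L = (5600 × 4920) / (5600 + 4920) = 2619 Ω.
V_out = 23.1 × 2619 / (462 + 2619) = 23.1 × 2619/3081 = 19.6 V.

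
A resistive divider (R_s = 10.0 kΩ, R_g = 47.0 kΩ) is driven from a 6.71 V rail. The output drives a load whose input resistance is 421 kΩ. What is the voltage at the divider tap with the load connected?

The load sits in parallel with R_g: R_g‖R_L = (47.0 × 421) / (47.0 + 421) = 42.28 kΩ.
V_out = 6.71 × 42.28 / (10.0 + 42.28) = 6.71 × 42.28/52.28 = 5.43 V.
(Unloaded it would have been 5.53 V.)

V_out ≈ 5.43 V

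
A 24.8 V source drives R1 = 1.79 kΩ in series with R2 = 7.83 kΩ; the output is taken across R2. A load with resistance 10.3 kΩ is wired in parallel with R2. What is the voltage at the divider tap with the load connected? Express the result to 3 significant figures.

The load sits in parallel with R2: R2‖R_L = (7.83 × 10.3) / (7.83 + 10.3) = 4.448 kΩ.
V_out = 24.8 × 4.448 / (1.79 + 4.448) = 24.8 × 4.448/6.238 = 17.7 V.
(Unloaded it would have been 20.2 V.)

V_out ≈ 17.7 V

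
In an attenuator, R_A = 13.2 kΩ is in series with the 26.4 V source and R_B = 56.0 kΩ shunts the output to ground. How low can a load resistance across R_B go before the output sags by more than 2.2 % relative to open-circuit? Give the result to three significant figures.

R_L(min) ≈ 475 kΩ

Output resistance R_th = R_A‖R_B = (13.2 × 56.0)/69.20 = 10.68 kΩ.
The fractional drop is R_th/(R_th + R_L); requiring this ≤ 0.0220 gives R_L ≥ R_th(1/0.0220 − 1) = 10.68 × 44.45 = 475 kΩ.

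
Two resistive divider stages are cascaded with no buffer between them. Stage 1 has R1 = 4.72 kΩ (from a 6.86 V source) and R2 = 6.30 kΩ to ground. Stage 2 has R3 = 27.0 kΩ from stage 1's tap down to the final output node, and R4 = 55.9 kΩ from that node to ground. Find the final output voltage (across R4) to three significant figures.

V_out ≈ 2.56 V

Stage 2 presents R3+R4 = 82.90 kΩ as a load on stage 1's tap.
Stage 1's lower leg becomes R2‖(R3+R4) = 5.855 kΩ, so V_mid = 6.86 × 5.855/10.58 = 3.798 V.
Stage 2 is itself unloaded: V_out = V_mid × R4/(R3+R4) = 3.798 × 55.9/82.90 = 2.56 V.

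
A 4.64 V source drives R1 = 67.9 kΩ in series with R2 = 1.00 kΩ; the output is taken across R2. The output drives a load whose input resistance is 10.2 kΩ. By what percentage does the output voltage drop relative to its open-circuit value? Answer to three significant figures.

8.81 %

The divider's output (Thévenin) resistance is R1‖R2 = 0.9855 kΩ.
Fractional drop under load = R_th/(R_th + R_L) = 0.9855 / (0.9855 + 10.2) = 0.08810.
So the output falls by 8.81 %.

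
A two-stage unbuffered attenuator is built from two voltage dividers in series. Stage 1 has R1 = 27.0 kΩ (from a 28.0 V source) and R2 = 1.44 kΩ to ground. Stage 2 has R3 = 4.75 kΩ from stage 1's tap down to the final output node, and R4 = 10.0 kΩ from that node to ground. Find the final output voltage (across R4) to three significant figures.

Stage 2 presents R3+R4 = 14.75 kΩ as a load on stage 1's tap.
Stage 1's lower leg becomes R2‖(R3+R4) = 1.312 kΩ, so V_mid = 28.0 × 1.312/28.31 = 1.297 V.
Stage 2 is itself unloaded: V_out = V_mid × R4/(R3+R4) = 1.297 × 10.0/14.75 = 0.880 V.

V_out ≈ 0.880 V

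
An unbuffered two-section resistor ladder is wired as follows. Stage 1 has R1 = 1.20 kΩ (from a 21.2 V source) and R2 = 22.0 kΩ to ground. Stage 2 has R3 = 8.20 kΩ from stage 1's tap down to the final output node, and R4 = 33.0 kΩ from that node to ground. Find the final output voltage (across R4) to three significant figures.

Stage 2 presents R3+R4 = 41.20 kΩ as a load on stage 1's tap.
Stage 1's lower leg becomes R2‖(R3+R4) = 14.34 kΩ, so V_mid = 21.2 × 14.34/15.54 = 19.56 V.
Stage 2 is itself unloaded: V_out = V_mid × R4/(R3+R4) = 19.56 × 33.0/41.20 = 15.7 V.

V_out ≈ 15.7 V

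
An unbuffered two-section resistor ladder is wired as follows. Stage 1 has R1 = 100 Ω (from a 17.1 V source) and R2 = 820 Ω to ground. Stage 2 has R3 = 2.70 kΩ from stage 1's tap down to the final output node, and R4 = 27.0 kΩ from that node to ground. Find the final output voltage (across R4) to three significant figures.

V_out ≈ 13.8 V

Stage 2 presents R3+R4 = 29700 Ω as a load on stage 1's tap.
Stage 1's lower leg becomes R2‖(R3+R4) = 798.0 Ω, so V_mid = 17.1 × 798.0/898.0 = 15.20 V.
Stage 2 is itself unloaded: V_out = V_mid × R4/(R3+R4) = 15.20 × 27000/29700 = 13.8 V.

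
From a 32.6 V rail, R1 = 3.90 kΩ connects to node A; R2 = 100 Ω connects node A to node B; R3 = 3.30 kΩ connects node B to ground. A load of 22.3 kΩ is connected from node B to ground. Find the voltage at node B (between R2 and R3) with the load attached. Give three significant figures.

V ≈ 13.6 V

At node B, R3 is in parallel with the load: R3‖R_L = 2875 Ω.
Below node A the resistance is R2 + (R3‖R_L) = 2975 Ω, so V_A = 32.6 × 2975/6875 = 14.11 V.
Then V_B = V_A × (R3‖R_L)/(R2 + R3‖R_L) = 14.11 × 2875/2975 = 13.6 V.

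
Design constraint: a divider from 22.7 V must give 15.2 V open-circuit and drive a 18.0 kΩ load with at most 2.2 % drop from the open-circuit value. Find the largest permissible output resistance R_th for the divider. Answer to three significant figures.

Loading drop = R_th/(R_th + R_L) ≤ 0.0220, so R_th ≤ R_L · ε/(1−ε) = 18.0 kΩ × 0.0220/0.9780 = 405 Ω.

R_th ≤ 405 Ω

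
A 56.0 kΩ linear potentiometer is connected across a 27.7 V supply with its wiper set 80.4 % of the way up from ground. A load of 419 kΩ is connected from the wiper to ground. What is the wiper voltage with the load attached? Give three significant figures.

The wiper splits the pot into (1−α)R = 10.98 kΩ above and αR = 45.02 kΩ below.
Lower section ‖ load = 40.66 kΩ.
V_wiper = 27.7 × 40.66/(10.98 + 40.66) = 21.8 V.

V ≈ 21.8 V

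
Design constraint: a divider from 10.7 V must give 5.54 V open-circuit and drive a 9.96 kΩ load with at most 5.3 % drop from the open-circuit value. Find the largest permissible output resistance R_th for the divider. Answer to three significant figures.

R_th ≤ 557 Ω

Loading drop = R_th/(R_th + R_L) ≤ 0.0530, so R_th ≤ R_L · ε/(1−ε) = 9.96 kΩ × 0.0530/0.9470 = 557 Ω.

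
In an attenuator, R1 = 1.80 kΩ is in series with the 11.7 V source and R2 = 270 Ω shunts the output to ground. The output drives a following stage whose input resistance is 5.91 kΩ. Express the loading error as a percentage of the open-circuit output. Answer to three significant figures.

The divider's output (Thévenin) resistance is R1‖R2 = 234.8 Ω.
Fractional drop under load = R_th/(R_th + R_L) = 234.8 / (234.8 + 5910) = 0.03821.
So the output falls by 3.82 %.

3.82 %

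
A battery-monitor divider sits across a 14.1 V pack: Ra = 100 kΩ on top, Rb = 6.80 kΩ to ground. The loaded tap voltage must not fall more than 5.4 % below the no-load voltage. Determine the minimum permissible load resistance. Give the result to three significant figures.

Output resistance R_th = Ra‖Rb = (100 × 6.80)/106.8 = 6.367 kΩ.
The fractional drop is R_th/(R_th + R_L); requiring this ≤ 0.0540 gives R_L ≥ R_th(1/0.0540 − 1) = 6.367 × 17.52 = 112 kΩ.

R_L(min) ≈ 112 kΩ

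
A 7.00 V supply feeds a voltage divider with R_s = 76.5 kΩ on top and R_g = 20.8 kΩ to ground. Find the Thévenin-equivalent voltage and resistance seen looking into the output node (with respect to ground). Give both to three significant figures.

V_th is the open-circuit tap voltage: 7.00 × 20.8/(76.5 + 20.8) = 1.50 V.
With the supply zeroed, R_s and R_g appear in parallel from the tap: R_th = R_s‖R_g = (76.5 × 20.8)/97.30 = 16.4 kΩ.

V_th = 1.50 V, R_th = 16.4 kΩ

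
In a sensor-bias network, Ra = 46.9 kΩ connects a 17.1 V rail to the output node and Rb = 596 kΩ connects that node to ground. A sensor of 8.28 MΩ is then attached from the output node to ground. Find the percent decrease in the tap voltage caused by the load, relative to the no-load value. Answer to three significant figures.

The divider's output (Thévenin) resistance is Ra‖Rb = 43.48 kΩ.
Fractional drop under load = R_th/(R_th + R_L) = 43.48 / (43.48 + 8280) = 0.005224.
So the output falls by 0.522 %.

0.522 %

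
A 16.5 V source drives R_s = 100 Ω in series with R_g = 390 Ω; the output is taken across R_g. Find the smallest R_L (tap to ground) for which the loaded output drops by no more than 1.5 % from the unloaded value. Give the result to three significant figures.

R_L(min) ≈ 5.23 kΩ

Output resistance R_th = R_s‖R_g = (100 × 390)/490.0 = 79.59 Ω.
The fractional drop is R_th/(R_th + R_L); requiring this ≤ 0.0150 gives R_L ≥ R_th(1/0.0150 − 1) = 79.59 × 65.67 = 5.23 kΩ.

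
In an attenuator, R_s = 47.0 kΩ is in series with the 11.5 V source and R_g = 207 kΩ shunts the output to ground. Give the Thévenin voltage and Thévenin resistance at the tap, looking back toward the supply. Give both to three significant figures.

V_th is the open-circuit tap voltage: 11.5 × 207/(47.0 + 207) = 9.37 V.
With the supply zeroed, R_s and R_g appear in parallel from the tap: R_th = R_s‖R_g = (47.0 × 207)/254.0 = 38.3 kΩ.

V_th = 9.37 V, R_th = 38.3 kΩ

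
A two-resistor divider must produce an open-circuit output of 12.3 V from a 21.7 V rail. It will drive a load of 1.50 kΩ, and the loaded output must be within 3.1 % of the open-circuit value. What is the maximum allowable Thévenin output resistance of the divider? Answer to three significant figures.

R_th ≤ 48.0 Ω

Loading drop = R_th/(R_th + R_L) ≤ 0.0310, so R_th ≤ R_L · ε/(1−ε) = 1.50 kΩ × 0.0310/0.9690 = 48.0 Ω.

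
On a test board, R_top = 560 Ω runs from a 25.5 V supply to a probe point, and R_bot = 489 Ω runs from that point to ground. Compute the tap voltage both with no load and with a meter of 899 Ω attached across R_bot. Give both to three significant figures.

Open-circuit: V = 25.5 × 489/(560 + 489) = 11.9 V.
With the load, R_bot becomes R_bot‖R_L = 316.7 Ω, so V = 25.5 × 316.7/876.7 = 9.21 V.

Unloaded: 11.9 V; loaded: 9.21 V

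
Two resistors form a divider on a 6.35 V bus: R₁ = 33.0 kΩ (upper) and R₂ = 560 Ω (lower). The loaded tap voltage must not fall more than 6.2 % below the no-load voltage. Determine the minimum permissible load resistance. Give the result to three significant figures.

Output resistance R_th = R₁‖R₂ = (33000 × 560)/33560 = 550.7 Ω.
The fractional drop is R_th/(R_th + R_L); requiring this ≤ 0.0620 gives R_L ≥ R_th(1/0.0620 − 1) = 550.7 × 15.13 = 8.33 kΩ.

R_L(min) ≈ 8.33 kΩ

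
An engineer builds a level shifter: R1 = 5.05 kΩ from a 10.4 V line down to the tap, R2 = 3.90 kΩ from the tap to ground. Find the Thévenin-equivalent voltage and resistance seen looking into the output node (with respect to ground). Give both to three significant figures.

V_th = 4.53 V, R_th = 2.20 kΩ

V_th is the open-circuit tap voltage: 10.4 × 3.90/(5.05 + 3.90) = 4.53 V.
With the supply zeroed, R1 and R2 appear in parallel from the tap: R_th = R1‖R2 = (5.05 × 3.90)/8.950 = 2.20 kΩ.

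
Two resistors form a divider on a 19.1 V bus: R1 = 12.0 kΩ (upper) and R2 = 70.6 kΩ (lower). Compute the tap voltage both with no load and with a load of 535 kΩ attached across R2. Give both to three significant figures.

Open-circuit: V = 19.1 × 70.6/(12.0 + 70.6) = 16.3 V.
With the load, R2 becomes R2‖R_L = 62.37 kΩ, so V = 19.1 × 62.37/74.37 = 16.0 V.

Unloaded: 16.3 V; loaded: 16.0 V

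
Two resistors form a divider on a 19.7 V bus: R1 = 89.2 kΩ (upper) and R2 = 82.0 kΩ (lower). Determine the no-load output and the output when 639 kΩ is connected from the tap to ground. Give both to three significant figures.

Unloaded: 9.44 V; loaded: 8.84 V

Open-circuit: V = 19.7 × 82.0/(89.2 + 82.0) = 9.44 V.
With the load, R2 becomes R2‖R_L = 72.67 kΩ, so V = 19.7 × 72.67/161.9 = 8.84 V.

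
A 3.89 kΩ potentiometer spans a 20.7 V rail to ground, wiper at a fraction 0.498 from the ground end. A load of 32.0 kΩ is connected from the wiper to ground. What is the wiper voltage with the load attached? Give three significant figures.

V ≈ 10.0 V

The wiper splits the pot into (1−α)R = 1.953 kΩ above and αR = 1.937 kΩ below.
Lower section ‖ load = 1.827 kΩ.
V_wiper = 20.7 × 1.827/(1.953 + 1.827) = 10.0 V.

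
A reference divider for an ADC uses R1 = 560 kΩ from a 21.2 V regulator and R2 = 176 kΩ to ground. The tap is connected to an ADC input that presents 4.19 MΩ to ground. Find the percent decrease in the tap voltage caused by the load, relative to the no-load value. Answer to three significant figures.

The divider's output (Thévenin) resistance is R1‖R2 = 133.9 kΩ.
Fractional drop under load = R_th/(R_th + R_L) = 133.9 / (133.9 + 4190) = 0.03097.
So the output falls by 3.10 %.

3.10 %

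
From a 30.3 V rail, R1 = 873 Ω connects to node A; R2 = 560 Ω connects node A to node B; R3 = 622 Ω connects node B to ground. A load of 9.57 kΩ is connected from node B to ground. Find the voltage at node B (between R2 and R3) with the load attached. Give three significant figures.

At node B, R3 is in parallel with the load: R3‖R_L = 584.0 Ω.
Below node A the resistance is R2 + (R3‖R_L) = 1144 Ω, so V_A = 30.3 × 1144/2017 = 17.19 V.
Then V_B = V_A × (R3‖R_L)/(R2 + R3‖R_L) = 17.19 × 584.0/1144 = 8.77 V.

V ≈ 8.77 V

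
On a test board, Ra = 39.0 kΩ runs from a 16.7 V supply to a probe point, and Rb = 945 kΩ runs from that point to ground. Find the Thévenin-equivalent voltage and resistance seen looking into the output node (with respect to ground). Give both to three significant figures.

V_th is the open-circuit tap voltage: 16.7 × 945/(39.0 + 945) = 16.0 V.
With the supply zeroed, Ra and Rb appear in parallel from the tap: R_th = Ra‖Rb = (39.0 × 945)/984.0 = 37.5 kΩ.

V_th = 16.0 V, R_th = 37.5 kΩ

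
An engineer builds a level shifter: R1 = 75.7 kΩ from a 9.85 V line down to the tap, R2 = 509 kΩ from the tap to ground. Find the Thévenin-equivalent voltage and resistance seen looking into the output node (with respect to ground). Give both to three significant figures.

V_th = 8.57 V, R_th = 65.9 kΩ

V_th is the open-circuit tap voltage: 9.85 × 509/(75.7 + 509) = 8.57 V.
With the supply zeroed, R1 and R2 appear in parallel from the tap: R_th = R1‖R2 = (75.7 × 509)/584.7 = 65.9 kΩ.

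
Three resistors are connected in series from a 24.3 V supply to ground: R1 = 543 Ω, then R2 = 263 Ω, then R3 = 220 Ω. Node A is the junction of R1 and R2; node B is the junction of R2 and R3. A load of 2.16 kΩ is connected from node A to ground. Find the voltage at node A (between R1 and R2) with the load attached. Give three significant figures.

V ≈ 10.2 V

Below node A the series string R2+R3 = 483.0 Ω sits in parallel with the 2160 Ω load: 394.7 Ω.
V_A = 24.3 × 394.7/(543 + 394.7) = 10.2 V.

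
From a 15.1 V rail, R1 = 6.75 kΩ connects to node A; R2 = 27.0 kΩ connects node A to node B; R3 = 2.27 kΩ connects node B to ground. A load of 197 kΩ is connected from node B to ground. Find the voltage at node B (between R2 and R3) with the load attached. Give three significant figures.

V ≈ 0.941 V

At node B, R3 is in parallel with the load: R3‖R_L = 2.244 kΩ.
Below node A the resistance is R2 + (R3‖R_L) = 29.24 kΩ, so V_A = 15.1 × 29.24/35.99 = 12.27 V.
Then V_B = V_A × (R3‖R_L)/(R2 + R3‖R_L) = 12.27 × 2.244/29.24 = 0.941 V.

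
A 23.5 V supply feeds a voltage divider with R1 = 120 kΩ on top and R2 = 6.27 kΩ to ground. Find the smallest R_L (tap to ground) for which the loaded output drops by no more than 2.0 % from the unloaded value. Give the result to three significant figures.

R_L(min) ≈ 292 kΩ

Output resistance R_th = R1‖R2 = (120 × 6.27)/126.3 = 5.959 kΩ.
The fractional drop is R_th/(R_th + R_L); requiring this ≤ 0.0200 gives R_L ≥ R_th(1/0.0200 − 1) = 5.959 × 49.00 = 292 kΩ.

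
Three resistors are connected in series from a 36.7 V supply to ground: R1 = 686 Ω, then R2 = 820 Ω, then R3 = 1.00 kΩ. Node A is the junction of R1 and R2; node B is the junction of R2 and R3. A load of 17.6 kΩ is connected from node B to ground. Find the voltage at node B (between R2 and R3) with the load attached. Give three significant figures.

At node B, R3 is in parallel with the load: R3‖R_L = 946.2 Ω.
Below node A the resistance is R2 + (R3‖R_L) = 1766 Ω, so V_A = 36.7 × 1766/2452 = 26.43 V.
Then V_B = V_A × (R3‖R_L)/(R2 + R3‖R_L) = 26.43 × 946.2/1766 = 14.2 V.

V ≈ 14.2 V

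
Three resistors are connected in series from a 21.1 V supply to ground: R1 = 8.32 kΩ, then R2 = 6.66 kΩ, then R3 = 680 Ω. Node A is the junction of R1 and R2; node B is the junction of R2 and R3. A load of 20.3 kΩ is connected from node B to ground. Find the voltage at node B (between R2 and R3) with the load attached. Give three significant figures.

At node B, R3 is in parallel with the load: R3‖R_L = 658.0 Ω.
Below node A the resistance is R2 + (R3‖R_L) = 7318 Ω, so V_A = 21.1 × 7318/15640 = 9.874 V.
Then V_B = V_A × (R3‖R_L)/(R2 + R3‖R_L) = 9.874 × 658.0/7318 = 0.888 V.

V ≈ 0.888 V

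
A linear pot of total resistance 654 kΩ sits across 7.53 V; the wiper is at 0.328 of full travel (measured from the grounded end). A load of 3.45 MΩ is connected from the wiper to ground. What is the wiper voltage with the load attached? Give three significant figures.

V ≈ 2.37 V

The wiper splits the pot into (1−α)R = 439.5 kΩ above and αR = 214.5 kΩ below.
Lower section ‖ load = 202.0 kΩ.
V_wiper = 7.53 × 202.0/(439.5 + 202.0) = 2.37 V.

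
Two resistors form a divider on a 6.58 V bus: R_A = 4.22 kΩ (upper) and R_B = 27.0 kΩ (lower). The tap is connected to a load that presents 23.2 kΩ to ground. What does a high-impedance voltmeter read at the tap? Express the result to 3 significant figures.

The load sits in parallel with R_B: R_B‖R_L = (27.0 × 23.2) / (27.0 + 23.2) = 12.48 kΩ.
V_out = 6.58 × 12.48 / (4.22 + 12.48) = 6.58 × 12.48/16.70 = 4.92 V.

V_out ≈ 4.92 V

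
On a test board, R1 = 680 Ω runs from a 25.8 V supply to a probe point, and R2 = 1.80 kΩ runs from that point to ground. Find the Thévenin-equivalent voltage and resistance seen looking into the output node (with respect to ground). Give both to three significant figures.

V_th is the open-circuit tap voltage: 25.8 × 1800/(680 + 1800) = 18.7 V.
With the supply zeroed, R1 and R2 appear in parallel from the tap: R_th = R1‖R2 = (680 × 1800)/2480 = 494 Ω.

V_th = 18.7 V, R_th = 494 Ω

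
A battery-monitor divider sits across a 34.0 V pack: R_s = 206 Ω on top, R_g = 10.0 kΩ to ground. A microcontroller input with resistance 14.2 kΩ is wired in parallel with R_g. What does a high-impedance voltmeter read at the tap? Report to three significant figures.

The load sits in parallel with R_g: R_g‖R_L = (10000 × 14200) / (10000 + 14200) = 5868 Ω.
V_out = 34.0 × 5868 / (206 + 5868) = 34.0 × 5868/6074 = 32.8 V.

V_out ≈ 32.8 V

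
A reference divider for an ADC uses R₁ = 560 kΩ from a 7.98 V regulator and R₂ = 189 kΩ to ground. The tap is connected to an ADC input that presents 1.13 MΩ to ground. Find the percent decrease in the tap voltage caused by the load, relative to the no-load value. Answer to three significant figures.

11.1 %

Unloaded V = 7.98 × 189/749.0 = 2.0136 V.
Loaded: R₂‖R_L = 161.9 kΩ, giving V = 7.98 × 161.9/721.9 = 1.7898 V.
Drop = (2.0136 − 1.7898) / 2.0136 = 11.1 %.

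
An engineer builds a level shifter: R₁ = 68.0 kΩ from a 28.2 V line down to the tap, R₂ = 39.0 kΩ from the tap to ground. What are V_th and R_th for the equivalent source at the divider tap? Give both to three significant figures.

V_th = 10.3 V, R_th = 24.8 kΩ

V_th is the open-circuit tap voltage: 28.2 × 39.0/(68.0 + 39.0) = 10.3 V.
With the supply zeroed, R₁ and R₂ appear in parallel from the tap: R_th = R₁‖R₂ = (68.0 × 39.0)/107.0 = 24.8 kΩ.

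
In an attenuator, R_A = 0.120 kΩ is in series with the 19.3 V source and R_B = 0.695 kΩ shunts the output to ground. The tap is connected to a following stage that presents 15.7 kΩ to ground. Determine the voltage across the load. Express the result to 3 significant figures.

V_out ≈ 16.4 V

The load sits in parallel with R_B: R_B‖R_L = (695 × 15700) / (695 + 15700) = 665.5 Ω.
V_out = 19.3 × 665.5 / (120 + 665.5) = 19.3 × 665.5/785.5 = 16.4 V.
(Unloaded it would have been 16.5 V.)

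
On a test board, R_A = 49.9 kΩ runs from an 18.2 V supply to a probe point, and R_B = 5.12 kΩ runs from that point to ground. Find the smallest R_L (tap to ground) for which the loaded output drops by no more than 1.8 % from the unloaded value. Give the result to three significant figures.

Output resistance R_th = R_A‖R_B = (49.9 × 5.12)/55.02 = 4.644 kΩ.
The fractional drop is R_th/(R_th + R_L); requiring this ≤ 0.0180 gives R_L ≥ R_th(1/0.0180 − 1) = 4.644 × 54.56 = 253 kΩ.

R_L(min) ≈ 253 kΩ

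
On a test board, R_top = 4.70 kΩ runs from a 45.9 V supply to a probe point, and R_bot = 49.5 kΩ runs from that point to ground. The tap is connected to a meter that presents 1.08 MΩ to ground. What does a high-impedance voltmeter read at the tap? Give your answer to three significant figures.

The load sits in parallel with R_bot: R_bot‖R_L = (49.5 × 1080) / (49.5 + 1080) = 47.33 kΩ.
V_out = 45.9 × 47.33 / (4.70 + 47.33) = 45.9 × 47.33/52.03 = 41.8 V.

V_out ≈ 41.8 V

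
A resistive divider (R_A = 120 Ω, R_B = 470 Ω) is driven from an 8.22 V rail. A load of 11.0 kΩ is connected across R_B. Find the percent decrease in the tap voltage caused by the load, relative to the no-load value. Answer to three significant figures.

0.862 %

The divider's output (Thévenin) resistance is R_A‖R_B = 95.59 Ω.
Fractional drop under load = R_th/(R_th + R_L) = 95.59 / (95.59 + 11000) = 0.008615.
So the output falls by 0.862 %.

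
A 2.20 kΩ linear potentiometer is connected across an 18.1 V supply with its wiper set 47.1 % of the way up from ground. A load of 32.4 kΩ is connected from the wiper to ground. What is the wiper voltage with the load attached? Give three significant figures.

V ≈ 8.38 V

The wiper splits the pot into (1−α)R = 1.164 kΩ above and αR = 1.036 kΩ below.
Lower section ‖ load = 1.004 kΩ.
V_wiper = 18.1 × 1.004/(1.164 + 1.004) = 8.38 V.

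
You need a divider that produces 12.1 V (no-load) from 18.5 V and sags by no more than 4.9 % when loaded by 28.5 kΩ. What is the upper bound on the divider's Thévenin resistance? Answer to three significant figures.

Loading drop = R_th/(R_th + R_L) ≤ 0.0490, so R_th ≤ R_L · ε/(1−ε) = 28.5 kΩ × 0.0490/0.9510 = 1.47 kΩ.

R_th ≤ 1.47 kΩ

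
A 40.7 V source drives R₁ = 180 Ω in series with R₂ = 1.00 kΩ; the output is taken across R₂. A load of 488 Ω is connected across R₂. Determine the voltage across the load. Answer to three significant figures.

V_out ≈ 26.3 V

The load sits in parallel with R₂: R₂‖R_L = (1000 × 488) / (1000 + 488) = 328.0 Ω.
V_out = 40.7 × 328.0 / (180 + 328.0) = 40.7 × 328.0/508.0 = 26.3 V.
(Unloaded it would have been 34.5 V.)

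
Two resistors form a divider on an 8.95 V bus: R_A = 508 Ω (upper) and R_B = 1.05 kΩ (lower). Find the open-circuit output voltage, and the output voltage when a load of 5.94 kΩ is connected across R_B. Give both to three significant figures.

Unloaded: 6.03 V; loaded: 5.70 V

Open-circuit: V = 8.95 × 1050/(508 + 1050) = 6.03 V.
With the load, R_B becomes R_B‖R_L = 892.3 Ω, so V = 8.95 × 892.3/1400 = 5.70 V.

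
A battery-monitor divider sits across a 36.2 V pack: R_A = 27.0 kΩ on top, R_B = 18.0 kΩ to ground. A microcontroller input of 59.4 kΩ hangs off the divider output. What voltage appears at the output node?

The load sits in parallel with R_B: R_B‖R_L = (18.0 × 59.4) / (18.0 + 59.4) = 13.81 kΩ.
V_out = 36.2 × 13.81 / (27.0 + 13.81) = 36.2 × 13.81/40.81 = 12.3 V.

V_out ≈ 12.3 V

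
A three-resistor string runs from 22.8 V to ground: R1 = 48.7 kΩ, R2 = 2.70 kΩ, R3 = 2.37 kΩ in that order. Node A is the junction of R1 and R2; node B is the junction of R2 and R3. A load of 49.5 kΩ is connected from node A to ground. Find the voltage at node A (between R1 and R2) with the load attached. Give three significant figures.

Below node A the series string R2+R3 = 5.070 kΩ sits in parallel with the 49.5 kΩ load: 4.599 kΩ.
V_A = 22.8 × 4.599/(48.7 + 4.599) = 1.97 V.

V ≈ 1.97 V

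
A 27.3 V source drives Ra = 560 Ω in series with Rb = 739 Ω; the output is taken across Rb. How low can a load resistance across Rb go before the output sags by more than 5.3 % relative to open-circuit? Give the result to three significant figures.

R_L(min) ≈ 5.69 kΩ

Output resistance R_th = Ra‖Rb = (560 × 739)/1299 = 318.6 Ω.
The fractional drop is R_th/(R_th + R_L); requiring this ≤ 0.0530 gives R_L ≥ R_th(1/0.0530 − 1) = 318.6 × 17.87 = 5.69 kΩ.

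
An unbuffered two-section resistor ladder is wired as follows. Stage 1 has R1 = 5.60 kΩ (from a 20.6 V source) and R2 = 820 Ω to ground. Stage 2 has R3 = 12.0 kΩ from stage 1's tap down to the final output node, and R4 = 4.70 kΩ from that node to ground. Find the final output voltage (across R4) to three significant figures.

V_out ≈ 0.710 V

Stage 2 presents R3+R4 = 16700 Ω as a load on stage 1's tap.
Stage 1's lower leg becomes R2‖(R3+R4) = 781.6 Ω, so V_mid = 20.6 × 781.6/6382 = 2.523 V.
Stage 2 is itself unloaded: V_out = V_mid × R4/(R3+R4) = 2.523 × 4700/16700 = 0.710 V.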